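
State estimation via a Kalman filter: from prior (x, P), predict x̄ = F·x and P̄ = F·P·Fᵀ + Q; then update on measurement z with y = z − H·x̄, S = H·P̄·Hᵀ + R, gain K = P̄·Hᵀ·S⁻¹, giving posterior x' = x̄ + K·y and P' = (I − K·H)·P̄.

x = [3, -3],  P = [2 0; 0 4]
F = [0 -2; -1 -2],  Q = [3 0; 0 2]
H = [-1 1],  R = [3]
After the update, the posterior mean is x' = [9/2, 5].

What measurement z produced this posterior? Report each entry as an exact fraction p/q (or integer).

z = [2]

x̄ = F·x = [6, 3]
P̄ = F·P·Fᵀ + Q = [19 16; 16 20]
S = H·P̄·Hᵀ + R = [10]
K = P̄·Hᵀ·S⁻¹ = [-3/10; 2/5]
x' − x̄ = [-3/2, 2] = K·y
y = (KᵀK)⁻¹·Kᵀ·(x' − x̄) = [5]
z = y + H·x̄ = [5] + [-3] = [2]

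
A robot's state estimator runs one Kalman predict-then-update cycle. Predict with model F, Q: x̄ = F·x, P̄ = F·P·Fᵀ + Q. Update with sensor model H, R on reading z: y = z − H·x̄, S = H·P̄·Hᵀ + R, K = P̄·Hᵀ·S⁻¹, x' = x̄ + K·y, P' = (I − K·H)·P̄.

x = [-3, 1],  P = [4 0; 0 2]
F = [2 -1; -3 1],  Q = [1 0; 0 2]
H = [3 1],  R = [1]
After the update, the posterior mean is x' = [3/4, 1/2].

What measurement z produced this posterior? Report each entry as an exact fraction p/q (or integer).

z = [3]

x̄ = F·x = [-7, 10]
P̄ = F·P·Fᵀ + Q = [19 -26; -26 40]
S = H·P̄·Hᵀ + R = [56]
K = P̄·Hᵀ·S⁻¹ = [31/56; -19/28]
x' − x̄ = [31/4, -19/2] = K·y
y = (KᵀK)⁻¹·Kᵀ·(x' − x̄) = [14]
z = y + H·x̄ = [14] + [-11] = [3]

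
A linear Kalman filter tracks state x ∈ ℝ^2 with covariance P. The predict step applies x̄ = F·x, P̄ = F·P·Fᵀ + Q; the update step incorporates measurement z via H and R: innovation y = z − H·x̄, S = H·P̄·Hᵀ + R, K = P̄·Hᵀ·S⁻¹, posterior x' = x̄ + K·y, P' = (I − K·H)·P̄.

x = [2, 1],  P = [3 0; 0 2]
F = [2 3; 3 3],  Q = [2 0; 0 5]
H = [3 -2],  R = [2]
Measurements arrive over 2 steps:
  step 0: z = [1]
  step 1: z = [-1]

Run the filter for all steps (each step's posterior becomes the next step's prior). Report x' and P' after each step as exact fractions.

step 0: x̄ = F·x = [7, 9]
step 0: P̄ = F·P·Fᵀ + Q = [32 36; 36 50]
step 0: y = z − H·x̄ = [-2]
step 0: S = H·P̄·Hᵀ + R = [58]
step 0: K = P̄·Hᵀ·S⁻¹ = [12/29; 4/29]
step 0: x' = x̄ + K·y = [179/29, 253/29]
step 0: P' = (I − K·H)·P̄ = [640/29 948/29; 948/29 1418/29]
step 1: x̄ = F·x = [1117/29, 1296/29]
step 1: P̄ = F·P·Fᵀ + Q = [26756/29 30822/29; 30822/29 35731/29]
step 1: y = z − H·x̄ = [-788/29]
step 1: S = H·P̄·Hᵀ + R = [13922/29]
step 1: K = P̄·Hᵀ·S⁻¹ = [9312/6961; 10502/6961]
step 1: x' = x̄ + K·y = [15089/6961, 25720/6961]
step 1: P' = (I − K·H)·P̄ = [442132/6961 653886/6961; 653886/6961 970327/6961]

step 0: x' = [179/29, 253/29], P' = [640/29 948/29; 948/29 1418/29]
step 1: x' = [15089/6961, 25720/6961], P' = [442132/6961 653886/6961; 653886/6961 970327/6961]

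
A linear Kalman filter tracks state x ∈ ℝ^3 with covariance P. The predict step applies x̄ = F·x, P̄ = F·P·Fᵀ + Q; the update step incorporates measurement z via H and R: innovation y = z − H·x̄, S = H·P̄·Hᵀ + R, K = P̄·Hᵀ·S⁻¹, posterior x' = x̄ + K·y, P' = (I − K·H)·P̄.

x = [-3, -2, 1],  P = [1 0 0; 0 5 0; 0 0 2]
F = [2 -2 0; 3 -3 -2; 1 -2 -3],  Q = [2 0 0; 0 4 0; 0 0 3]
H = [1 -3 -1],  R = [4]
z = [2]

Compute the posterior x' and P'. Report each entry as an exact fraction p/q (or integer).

x' = [0, -53/52, 51/52]
P' = [10 54/13 -24/13; 54/13 1767/676 -1665/676; -24/13 -1665/676 4367/676]

x̄ = F·x = [-2, -5, -2]
P̄ = F·P·Fᵀ + Q = [26 36 22; 36 66 45; 22 45 42]
y = z − H·x̄ = [-13]
S = H·P̄·Hᵀ + R = [676]
K = P̄·Hᵀ·S⁻¹ = [-2/13; -207/676; -155/676]
x' = x̄ + K·y = [0, -53/52, 51/52]
P' = (I − K·H)·P̄ = [10 54/13 -24/13; 54/13 1767/676 -1665/676; -24/13 -1665/676 4367/676]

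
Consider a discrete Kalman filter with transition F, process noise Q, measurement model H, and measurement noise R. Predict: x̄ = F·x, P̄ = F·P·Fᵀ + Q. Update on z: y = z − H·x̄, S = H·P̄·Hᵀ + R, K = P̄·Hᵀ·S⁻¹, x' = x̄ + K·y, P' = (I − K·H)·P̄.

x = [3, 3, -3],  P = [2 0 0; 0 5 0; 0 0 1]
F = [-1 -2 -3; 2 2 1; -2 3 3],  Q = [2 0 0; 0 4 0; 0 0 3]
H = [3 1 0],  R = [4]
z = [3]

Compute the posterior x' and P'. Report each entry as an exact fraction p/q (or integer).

x̄ = F·x = [0, 9, -6]
P̄ = F·P·Fᵀ + Q = [33 -27 -35; -27 33 25; -35 25 65]
y = z − H·x̄ = [-6]
S = H·P̄·Hᵀ + R = [172]
K = P̄·Hᵀ·S⁻¹ = [18/43; -12/43; -20/43]
x' = x̄ + K·y = [-108/43, 459/43, -138/43]
P' = (I − K·H)·P̄ = [123/43 -297/43 -65/43; -297/43 843/43 115/43; -65/43 115/43 1195/43]

x' = [-108/43, 459/43, -138/43]
P' = [123/43 -297/43 -65/43; -297/43 843/43 115/43; -65/43 115/43 1195/43]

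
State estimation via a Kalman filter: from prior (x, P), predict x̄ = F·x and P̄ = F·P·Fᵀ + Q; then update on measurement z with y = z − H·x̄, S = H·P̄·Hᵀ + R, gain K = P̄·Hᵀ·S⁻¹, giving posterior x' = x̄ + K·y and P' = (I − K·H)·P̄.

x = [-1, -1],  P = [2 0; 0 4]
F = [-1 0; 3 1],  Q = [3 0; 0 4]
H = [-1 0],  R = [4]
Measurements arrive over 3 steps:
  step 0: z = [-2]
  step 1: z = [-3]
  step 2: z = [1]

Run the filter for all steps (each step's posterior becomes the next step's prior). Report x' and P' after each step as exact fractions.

step 0: x' = [14/9, -14/3], P' = [20/9 -8/3; -8/3 22]
step 1: x' = [85/83, -164/83], P' = [188/83 -144/83; -144/83 2346/83]
step 2: x' = [-777/769, 833/769], P' = [1748/769 -1680/769; -1680/769 30358/769]

step 0: x̄ = F·x = [1, -4]
step 0: P̄ = F·P·Fᵀ + Q = [5 -6; -6 26]
step 0: y = z − H·x̄ = [-1]
step 0: S = H·P̄·Hᵀ + R = [9]
step 0: K = P̄·Hᵀ·S⁻¹ = [-5/9; 2/3]
step 0: x' = x̄ + K·y = [14/9, -14/3]
step 0: P' = (I − K·H)·P̄ = [20/9 -8/3; -8/3 22]
step 1: x̄ = F·x = [-14/9, 0]
step 1: P̄ = F·P·Fᵀ + Q = [47/9 -4; -4 30]
step 1: y = z − H·x̄ = [-41/9]
step 1: S = H·P̄·Hᵀ + R = [83/9]
step 1: K = P̄·Hᵀ·S⁻¹ = [-47/83; 36/83]
step 1: x' = x̄ + K·y = [85/83, -164/83]
step 1: P' = (I − K·H)·P̄ = [188/83 -144/83; -144/83 2346/83]
step 2: x̄ = F·x = [-85/83, 91/83]
step 2: P̄ = F·P·Fᵀ + Q = [437/83 -420/83; -420/83 3506/83]
step 2: y = z − H·x̄ = [-2/83]
step 2: S = H·P̄·Hᵀ + R = [769/83]
step 2: K = P̄·Hᵀ·S⁻¹ = [-437/769; 420/769]
step 2: x' = x̄ + K·y = [-777/769, 833/769]
step 2: P' = (I − K·H)·P̄ = [1748/769 -1680/769; -1680/769 30358/769]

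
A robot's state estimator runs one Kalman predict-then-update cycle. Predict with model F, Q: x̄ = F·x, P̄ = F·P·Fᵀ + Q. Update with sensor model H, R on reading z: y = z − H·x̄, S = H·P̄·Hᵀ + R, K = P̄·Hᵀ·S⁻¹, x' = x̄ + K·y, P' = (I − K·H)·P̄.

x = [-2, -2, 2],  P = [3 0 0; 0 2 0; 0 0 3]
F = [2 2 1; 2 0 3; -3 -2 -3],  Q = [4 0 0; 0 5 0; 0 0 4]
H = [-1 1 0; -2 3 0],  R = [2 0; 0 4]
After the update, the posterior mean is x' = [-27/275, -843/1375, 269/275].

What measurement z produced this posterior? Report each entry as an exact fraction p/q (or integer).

z = [-2, -1]

x̄ = F·x = [-6, 2, 4]
P̄ = F·P·Fᵀ + Q = [27 21 -35; 21 44 -45; -35 -45 66]
S = H·P̄·Hᵀ + R = [31 81; 81 256]
K = P̄·Hᵀ·S⁻¹ = [-453/275 153/275; -1402/1375 927/1375; 541/275 -241/275]
x' − x̄ = [1623/275, -3593/1375, -831/275] = K·y
y = (KᵀK)⁻¹·Kᵀ·(x' − x̄) = [-10, -19]
z = y + H·x̄ = [-10, -19] + [8, 18] = [-2, -1]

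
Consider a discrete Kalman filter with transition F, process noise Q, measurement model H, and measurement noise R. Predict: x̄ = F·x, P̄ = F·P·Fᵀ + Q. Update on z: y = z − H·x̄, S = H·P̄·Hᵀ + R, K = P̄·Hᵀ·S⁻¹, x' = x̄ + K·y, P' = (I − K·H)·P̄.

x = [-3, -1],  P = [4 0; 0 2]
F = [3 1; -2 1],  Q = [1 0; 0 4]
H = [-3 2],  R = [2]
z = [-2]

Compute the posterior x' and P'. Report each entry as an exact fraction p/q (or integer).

x' = [-96/235, -73/47]
P' = [1574/705 440/141; 440/141 682/141]

x̄ = F·x = [-10, 5]
P̄ = F·P·Fᵀ + Q = [39 -22; -22 22]
y = z − H·x̄ = [-42]
S = H·P̄·Hᵀ + R = [705]
K = P̄·Hᵀ·S⁻¹ = [-161/705; 22/141]
x' = x̄ + K·y = [-96/235, -73/47]
P' = (I − K·H)·P̄ = [1574/705 440/141; 440/141 682/141]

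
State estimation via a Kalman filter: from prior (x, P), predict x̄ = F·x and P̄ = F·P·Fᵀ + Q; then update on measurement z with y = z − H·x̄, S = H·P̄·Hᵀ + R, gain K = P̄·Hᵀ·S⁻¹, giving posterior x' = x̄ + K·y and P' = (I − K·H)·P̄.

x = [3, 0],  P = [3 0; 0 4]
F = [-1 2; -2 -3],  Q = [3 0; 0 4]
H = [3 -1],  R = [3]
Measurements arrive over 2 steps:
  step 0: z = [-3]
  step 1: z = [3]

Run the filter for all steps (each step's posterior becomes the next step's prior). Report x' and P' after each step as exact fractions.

step 0: x̄ = F·x = [-3, -6]
step 0: P̄ = F·P·Fᵀ + Q = [22 -18; -18 52]
step 0: y = z − H·x̄ = [0]
step 0: S = H·P̄·Hᵀ + R = [361]
step 0: K = P̄·Hᵀ·S⁻¹ = [84/361; -106/361]
step 0: x' = x̄ + K·y = [-3, -6]
step 0: P' = (I − K·H)·P̄ = [886/361 2406/361; 2406/361 7536/361]
step 1: x̄ = F·x = [-9, 24]
step 1: P̄ = F·P·Fᵀ + Q = [22489/361 -45850/361; -45850/361 101684/361]
step 1: y = z − H·x̄ = [54]
step 1: S = H·P̄·Hᵀ + R = [580268/361]
step 1: K = P̄·Hᵀ·S⁻¹ = [113317/580268; -119617/290134]
step 1: x' = x̄ + K·y = [448353/290134, 251949/145067]
step 1: P' = (I − K·H)·P̄ = [578683/580268 698049/290134; 698049/290134 1226499/145067]

step 0: x' = [-3, -6], P' = [886/361 2406/361; 2406/361 7536/361]
step 1: x' = [448353/290134, 251949/145067], P' = [578683/580268 698049/290134; 698049/290134 1226499/145067]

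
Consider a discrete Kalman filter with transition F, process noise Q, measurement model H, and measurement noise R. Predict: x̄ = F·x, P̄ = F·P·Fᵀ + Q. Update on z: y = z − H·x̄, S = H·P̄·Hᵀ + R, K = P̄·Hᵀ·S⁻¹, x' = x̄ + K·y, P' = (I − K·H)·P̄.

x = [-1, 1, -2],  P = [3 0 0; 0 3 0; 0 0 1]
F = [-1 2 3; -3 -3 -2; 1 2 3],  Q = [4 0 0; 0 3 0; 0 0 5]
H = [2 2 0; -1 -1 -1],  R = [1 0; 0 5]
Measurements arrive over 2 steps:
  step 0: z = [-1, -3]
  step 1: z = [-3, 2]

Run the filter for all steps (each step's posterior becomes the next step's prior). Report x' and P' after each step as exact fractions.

step 0: x̄ = F·x = [-3, 4, -5]
step 0: P̄ = F·P·Fᵀ + Q = [28 -15 18; -15 61 -33; 18 -33 29]
step 0: y = z − H·x̄ = [-3, -7]
step 0: S = H·P̄·Hᵀ + R = [237 -88; -88 63]
step 0: K = P̄·Hᵀ·S⁻¹ = [-1090/7187 -5059/7187; 4652/7187 5015/7187; -3122/7187 -5958/7187]
step 0: x' = x̄ + K·y = [17122/7187, -20313/7187, 15137/7187]
step 0: P' = (I − K·H)·P̄ = [72747/7187 -73292/7187 25840/7187; -73292/7187 75618/7187 -27401/7187; 25840/7187 -27401/7187 31351/7187]
step 1: x̄ = F·x = [-12337/7187, -20701/7187, 21907/7187]
step 1: P̄ = F·P·Fᵀ + Q = [495442/7187 -28364/7187 183072/7187; -28364/7187 144262/7187 -128454/7187; 183072/7187 -128454/7187 226373/7187]
step 1: y = z − H·x̄ = [44515/7187, 3243/7187]
step 1: S = H·P̄·Hᵀ + R = [2339091/7187 -1275188/7187; -1275188/7187 954520/7187]
step 1: K = P̄·Hᵀ·S⁻¹ = [1088895/10550381 -22925803/42201524; 4126638/10550381 11303503/21100762; -8837081/21100762 -72069999/84403048]
step 1: x' = x̄ + K·y = [-55809091/42201524, -4557539/21100762, 5811037/84403048]
step 1: P' = (I − K·H)·P̄ = [134576697/21100762 -66743901/10550381 112451225/42201524; -66743901/10550381 68807220/10550381 -60644153/21100762; 112451225/42201524 -60644153/21100762 378024157/84403048]

step 0: x' = [17122/7187, -20313/7187, 15137/7187], P' = [72747/7187 -73292/7187 25840/7187; -73292/7187 75618/7187 -27401/7187; 25840/7187 -27401/7187 31351/7187]
step 1: x' = [-55809091/42201524, -4557539/21100762, 5811037/84403048], P' = [134576697/21100762 -66743901/10550381 112451225/42201524; -66743901/10550381 68807220/10550381 -60644153/21100762; 112451225/42201524 -60644153/21100762 378024157/84403048]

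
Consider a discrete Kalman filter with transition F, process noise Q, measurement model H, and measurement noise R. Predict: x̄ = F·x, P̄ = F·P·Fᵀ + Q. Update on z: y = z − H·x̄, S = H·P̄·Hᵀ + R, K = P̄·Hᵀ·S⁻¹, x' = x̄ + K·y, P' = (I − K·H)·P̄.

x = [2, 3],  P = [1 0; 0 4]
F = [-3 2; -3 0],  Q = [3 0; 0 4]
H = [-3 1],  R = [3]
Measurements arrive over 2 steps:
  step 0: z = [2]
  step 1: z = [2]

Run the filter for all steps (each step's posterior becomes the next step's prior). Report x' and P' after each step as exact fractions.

step 0: x̄ = F·x = [0, -6]
step 0: P̄ = F·P·Fᵀ + Q = [28 9; 9 13]
step 0: y = z − H·x̄ = [8]
step 0: S = H·P̄·Hᵀ + R = [214]
step 0: K = P̄·Hᵀ·S⁻¹ = [-75/214; -7/107]
step 0: x' = x̄ + K·y = [-300/107, -698/107]
step 0: P' = (I − K·H)·P̄ = [367/214 438/107; 438/107 1293/107]
step 1: x̄ = F·x = [-496/107, 900/107]
step 1: P̄ = F·P·Fᵀ + Q = [3777/214 -1953/214; -1953/214 4159/214]
step 1: y = z − H·x̄ = [-2174/107]
step 1: S = H·P̄·Hᵀ + R = [25256/107]
step 1: K = P̄·Hᵀ·S⁻¹ = [-81/308; 5009/25256]
step 1: x' = x̄ + K·y = [109/154, 55331/12628]
step 1: P' = (I − K·H)·P̄ = [102/77 981/308; 981/308 256353/25256]

step 0: x' = [-300/107, -698/107], P' = [367/214 438/107; 438/107 1293/107]
step 1: x' = [109/154, 55331/12628], P' = [102/77 981/308; 981/308 256353/25256]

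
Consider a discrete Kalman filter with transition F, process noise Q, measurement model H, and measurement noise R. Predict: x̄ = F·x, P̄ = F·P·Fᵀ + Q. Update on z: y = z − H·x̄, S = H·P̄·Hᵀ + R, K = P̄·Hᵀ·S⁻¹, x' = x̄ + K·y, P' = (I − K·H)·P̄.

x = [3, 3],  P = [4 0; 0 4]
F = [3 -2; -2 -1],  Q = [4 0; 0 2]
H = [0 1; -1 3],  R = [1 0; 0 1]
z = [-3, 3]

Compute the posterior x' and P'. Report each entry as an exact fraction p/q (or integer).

x' = [-14121/1349, -3447/1349]
P' = [9816/1349 2912/1349; 2912/1349 998/1349]

x̄ = F·x = [3, -9]
P̄ = F·P·Fᵀ + Q = [56 -16; -16 22]
y = z − H·x̄ = [6, 33]
S = H·P̄·Hᵀ + R = [23 82; 82 351]
K = P̄·Hᵀ·S⁻¹ = [2912/1349 -1080/1349; 998/1349 82/1349]
x' = x̄ + K·y = [-14121/1349, -3447/1349]
P' = (I − K·H)·P̄ = [9816/1349 2912/1349; 2912/1349 998/1349]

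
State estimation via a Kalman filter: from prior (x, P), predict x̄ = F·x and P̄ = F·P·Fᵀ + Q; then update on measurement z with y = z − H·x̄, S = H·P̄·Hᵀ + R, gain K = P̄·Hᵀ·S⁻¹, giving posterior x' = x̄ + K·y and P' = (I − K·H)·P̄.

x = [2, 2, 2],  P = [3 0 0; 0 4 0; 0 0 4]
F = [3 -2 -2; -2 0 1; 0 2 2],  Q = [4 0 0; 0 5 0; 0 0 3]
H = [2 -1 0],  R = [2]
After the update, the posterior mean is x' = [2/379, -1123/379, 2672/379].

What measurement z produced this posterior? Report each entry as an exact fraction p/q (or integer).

z = [3]

x̄ = F·x = [-2, -2, 8]
P̄ = F·P·Fᵀ + Q = [63 -26 -32; -26 21 8; -32 8 35]
S = H·P̄·Hᵀ + R = [379]
K = P̄·Hᵀ·S⁻¹ = [152/379; -73/379; -72/379]
x' − x̄ = [760/379, -365/379, -360/379] = K·y
y = (KᵀK)⁻¹·Kᵀ·(x' − x̄) = [5]
z = y + H·x̄ = [5] + [-2] = [3]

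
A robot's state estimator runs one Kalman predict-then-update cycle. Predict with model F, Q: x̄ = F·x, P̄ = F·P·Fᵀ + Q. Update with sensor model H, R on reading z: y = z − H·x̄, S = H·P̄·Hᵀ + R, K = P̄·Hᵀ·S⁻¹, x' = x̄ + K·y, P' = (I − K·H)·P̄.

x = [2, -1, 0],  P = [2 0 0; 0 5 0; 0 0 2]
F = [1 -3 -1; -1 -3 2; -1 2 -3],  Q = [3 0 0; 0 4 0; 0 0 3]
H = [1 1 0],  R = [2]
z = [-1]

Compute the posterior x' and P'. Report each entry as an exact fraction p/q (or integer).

x' = [318/191, -495/191, -302/191]
P' = [1651/191 -1469/191 1040/191; -1469/191 1665/191 -1172/191; 1040/191 -1172/191 3857/191]

x̄ = F·x = [5, 1, -4]
P̄ = F·P·Fᵀ + Q = [52 39 -26; 39 59 -40; -26 -40 43]
y = z − H·x̄ = [-7]
S = H·P̄·Hᵀ + R = [191]
K = P̄·Hᵀ·S⁻¹ = [91/191; 98/191; -66/191]
x' = x̄ + K·y = [318/191, -495/191, -302/191]
P' = (I − K·H)·P̄ = [1651/191 -1469/191 1040/191; -1469/191 1665/191 -1172/191; 1040/191 -1172/191 3857/191]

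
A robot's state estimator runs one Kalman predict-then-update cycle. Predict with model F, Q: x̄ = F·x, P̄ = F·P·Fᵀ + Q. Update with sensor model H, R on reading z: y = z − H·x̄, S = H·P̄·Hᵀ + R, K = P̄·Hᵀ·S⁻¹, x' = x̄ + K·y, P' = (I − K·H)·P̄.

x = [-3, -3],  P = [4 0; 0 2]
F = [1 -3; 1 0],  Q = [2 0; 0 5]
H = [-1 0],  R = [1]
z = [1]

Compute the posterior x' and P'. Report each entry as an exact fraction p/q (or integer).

x̄ = F·x = [6, -3]
P̄ = F·P·Fᵀ + Q = [24 4; 4 9]
y = z − H·x̄ = [7]
S = H·P̄·Hᵀ + R = [25]
K = P̄·Hᵀ·S⁻¹ = [-24/25; -4/25]
x' = x̄ + K·y = [-18/25, -103/25]
P' = (I − K·H)·P̄ = [24/25 4/25; 4/25 209/25]

x' = [-18/25, -103/25]
P' = [24/25 4/25; 4/25 209/25]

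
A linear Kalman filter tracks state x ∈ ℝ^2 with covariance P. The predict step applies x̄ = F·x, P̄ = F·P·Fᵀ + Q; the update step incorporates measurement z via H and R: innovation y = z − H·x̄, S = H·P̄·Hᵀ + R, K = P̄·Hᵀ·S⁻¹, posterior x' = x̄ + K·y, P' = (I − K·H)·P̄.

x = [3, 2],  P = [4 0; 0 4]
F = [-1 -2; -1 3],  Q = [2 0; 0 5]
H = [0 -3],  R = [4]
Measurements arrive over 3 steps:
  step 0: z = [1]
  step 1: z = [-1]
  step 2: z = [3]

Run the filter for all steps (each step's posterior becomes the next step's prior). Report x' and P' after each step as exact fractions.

step 0: x' = [-2263/409, -123/409], P' = [5398/409 -80/409; -80/409 180/409]
step 1: x' = [366805/87523, 36205/87523], P' = [990148/87523 17592/87523; 17592/87523 38172/87523]
step 2: x' = [-63941451/15341923, -16024591/15341923], P' = [186499242/15341923 2974096/15341923; 2974096/15341923 6663036/15341923]

step 0: x̄ = F·x = [-7, 3]
step 0: P̄ = F·P·Fᵀ + Q = [22 -20; -20 45]
step 0: y = z − H·x̄ = [10]
step 0: S = H·P̄·Hᵀ + R = [409]
step 0: K = P̄·Hᵀ·S⁻¹ = [60/409; -135/409]
step 0: x' = x̄ + K·y = [-2263/409, -123/409]
step 0: P' = (I − K·H)·P̄ = [5398/409 -80/409; -80/409 180/409]
step 1: x̄ = F·x = [2509/409, 1894/409]
step 1: P̄ = F·P·Fᵀ + Q = [6616/409 4398/409; 4398/409 9543/409]
step 1: y = z − H·x̄ = [5273/409]
step 1: S = H·P̄·Hᵀ + R = [87523/409]
step 1: K = P̄·Hᵀ·S⁻¹ = [-13194/87523; -28629/87523]
step 1: x' = x̄ + K·y = [366805/87523, 36205/87523]
step 1: P' = (I − K·H)·P̄ = [990148/87523 17592/87523; 17592/87523 38172/87523]
step 2: x̄ = F·x = [-439215/87523, -258190/87523]
step 2: P̄ = F·P·Fᵀ + Q = [1388250/87523 743524/87523; 743524/87523 1665759/87523]
step 2: y = z − H·x̄ = [-512001/87523]
step 2: S = H·P̄·Hᵀ + R = [15341923/87523]
step 2: K = P̄·Hᵀ·S⁻¹ = [-2230572/15341923; -4997277/15341923]
step 2: x' = x̄ + K·y = [-63941451/15341923, -16024591/15341923]
step 2: P' = (I − K·H)·P̄ = [186499242/15341923 2974096/15341923; 2974096/15341923 6663036/15341923]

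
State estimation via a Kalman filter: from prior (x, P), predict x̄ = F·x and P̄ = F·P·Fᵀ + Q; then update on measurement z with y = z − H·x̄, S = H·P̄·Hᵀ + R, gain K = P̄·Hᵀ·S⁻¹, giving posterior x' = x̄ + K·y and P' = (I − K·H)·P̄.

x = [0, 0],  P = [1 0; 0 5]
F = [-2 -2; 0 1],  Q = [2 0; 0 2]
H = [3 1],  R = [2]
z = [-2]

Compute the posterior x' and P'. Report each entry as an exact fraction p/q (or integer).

x' = [-136/183, 46/183]
P' = [134/183 -266/183; -266/183 752/183]

x̄ = F·x = [0, 0]
P̄ = F·P·Fᵀ + Q = [26 -10; -10 7]
y = z − H·x̄ = [-2]
S = H·P̄·Hᵀ + R = [183]
K = P̄·Hᵀ·S⁻¹ = [68/183; -23/183]
x' = x̄ + K·y = [-136/183, 46/183]
P' = (I − K·H)·P̄ = [134/183 -266/183; -266/183 752/183]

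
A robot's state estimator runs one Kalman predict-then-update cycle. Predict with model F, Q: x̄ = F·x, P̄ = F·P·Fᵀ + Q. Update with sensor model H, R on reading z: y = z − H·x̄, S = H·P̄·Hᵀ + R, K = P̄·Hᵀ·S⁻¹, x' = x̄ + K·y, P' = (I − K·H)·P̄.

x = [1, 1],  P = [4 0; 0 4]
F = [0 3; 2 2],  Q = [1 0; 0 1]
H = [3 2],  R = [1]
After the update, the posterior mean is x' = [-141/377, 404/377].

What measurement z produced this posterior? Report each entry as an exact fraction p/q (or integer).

z = [1]

x̄ = F·x = [3, 4]
P̄ = F·P·Fᵀ + Q = [37 24; 24 33]
S = H·P̄·Hᵀ + R = [754]
K = P̄·Hᵀ·S⁻¹ = [159/754; 69/377]
x' − x̄ = [-1272/377, -1104/377] = K·y
y = (KᵀK)⁻¹·Kᵀ·(x' − x̄) = [-16]
z = y + H·x̄ = [-16] + [17] = [1]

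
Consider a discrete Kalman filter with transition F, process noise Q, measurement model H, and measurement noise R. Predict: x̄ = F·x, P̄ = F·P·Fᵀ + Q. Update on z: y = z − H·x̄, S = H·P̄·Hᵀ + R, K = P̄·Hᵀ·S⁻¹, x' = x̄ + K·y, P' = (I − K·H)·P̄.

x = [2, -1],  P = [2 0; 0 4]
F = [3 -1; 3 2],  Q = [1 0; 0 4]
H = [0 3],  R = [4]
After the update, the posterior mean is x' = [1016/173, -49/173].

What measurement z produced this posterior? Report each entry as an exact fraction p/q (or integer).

z = [-1]

x̄ = F·x = [7, 4]
P̄ = F·P·Fᵀ + Q = [23 10; 10 38]
S = H·P̄·Hᵀ + R = [346]
K = P̄·Hᵀ·S⁻¹ = [15/173; 57/173]
x' − x̄ = [-195/173, -741/173] = K·y
y = (KᵀK)⁻¹·Kᵀ·(x' − x̄) = [-13]
z = y + H·x̄ = [-13] + [12] = [-1]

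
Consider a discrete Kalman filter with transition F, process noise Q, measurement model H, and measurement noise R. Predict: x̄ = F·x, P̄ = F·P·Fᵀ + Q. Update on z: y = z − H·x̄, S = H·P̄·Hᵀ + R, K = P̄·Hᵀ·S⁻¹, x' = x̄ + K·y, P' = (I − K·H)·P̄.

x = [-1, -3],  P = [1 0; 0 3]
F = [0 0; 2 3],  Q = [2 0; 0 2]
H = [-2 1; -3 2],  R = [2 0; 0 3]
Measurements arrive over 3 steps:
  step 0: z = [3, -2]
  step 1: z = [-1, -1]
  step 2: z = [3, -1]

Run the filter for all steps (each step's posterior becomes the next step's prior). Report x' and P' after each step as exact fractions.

step 0: x̄ = F·x = [0, -11]
step 0: P̄ = F·P·Fᵀ + Q = [2 0; 0 33]
step 0: y = z − H·x̄ = [14, 20]
step 0: S = H·P̄·Hᵀ + R = [43 78; 78 153]
step 0: K = P̄·Hᵀ·S⁻¹ = [-16/55 6/55; -1/5 8/15]
step 0: x' = x̄ + K·y = [-104/55, -47/15]
step 0: P' = (I − K·H)·P̄ = [82/55 12/5; 12/5 22/5]
step 1: x̄ = F·x = [0, -145/11]
step 1: P̄ = F·P·Fᵀ + Q = [2 0; 0 840/11]
step 1: y = z − H·x̄ = [134/11, 279/11]
step 1: S = H·P̄·Hᵀ + R = [950/11 1812/11; 1812/11 3591/11]
step 1: K = P̄·Hᵀ·S⁻¹ = [-194/647 86/647; -140/647 1120/1941]
step 1: x' = x̄ + K·y = [-182/647, -765/647]
step 1: P' = (I − K·H)·P̄ = [1034/647 1680/647; 1680/647 3080/647]
step 2: x̄ = F·x = [0, -2659/647]
step 2: P̄ = F·P·Fᵀ + Q = [2 0; 0 53310/647]
step 2: y = z − H·x̄ = [4600/647, 4671/647]
step 2: S = H·P̄·Hᵀ + R = [59780/647 114384/647; 114384/647 226827/647]
step 2: K = P̄·Hᵀ·S⁻¹ = [-6139/20437 2746/20437; -8885/40874 35540/61311]
step 2: x' = x̄ + K·y = [-23822/20437, -30049/20437]
step 2: P' = (I − K·H)·P̄ = [32794/20437 53310/20437; 53310/20437 97735/20437]

step 0: x' = [-104/55, -47/15], P' = [82/55 12/5; 12/5 22/5]
step 1: x' = [-182/647, -765/647], P' = [1034/647 1680/647; 1680/647 3080/647]
step 2: x' = [-23822/20437, -30049/20437], P' = [32794/20437 53310/20437; 53310/20437 97735/20437]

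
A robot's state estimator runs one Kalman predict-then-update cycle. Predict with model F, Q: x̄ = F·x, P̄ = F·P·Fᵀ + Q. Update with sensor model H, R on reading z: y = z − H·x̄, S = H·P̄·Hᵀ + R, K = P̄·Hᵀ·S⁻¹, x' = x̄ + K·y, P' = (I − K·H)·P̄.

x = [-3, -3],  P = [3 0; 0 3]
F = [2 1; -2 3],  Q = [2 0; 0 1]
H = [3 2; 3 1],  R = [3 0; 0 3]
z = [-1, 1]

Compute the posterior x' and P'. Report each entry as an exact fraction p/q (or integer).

x̄ = F·x = [-9, -3]
P̄ = F·P·Fᵀ + Q = [17 -3; -3 40]
y = z − H·x̄ = [32, 31]
S = H·P̄·Hᵀ + R = [280 206; 206 178]
K = P̄·Hᵀ·S⁻¹ = [-313/1234 695/1234; 521/617 -991/1234]
x' = x̄ + K·y = [423/1234, -1079/1234]
P' = (I − K·H)·P̄ = [1703/1234 -1512/617; -1512/617 6099/1234]

x' = [423/1234, -1079/1234]
P' = [1703/1234 -1512/617; -1512/617 6099/1234]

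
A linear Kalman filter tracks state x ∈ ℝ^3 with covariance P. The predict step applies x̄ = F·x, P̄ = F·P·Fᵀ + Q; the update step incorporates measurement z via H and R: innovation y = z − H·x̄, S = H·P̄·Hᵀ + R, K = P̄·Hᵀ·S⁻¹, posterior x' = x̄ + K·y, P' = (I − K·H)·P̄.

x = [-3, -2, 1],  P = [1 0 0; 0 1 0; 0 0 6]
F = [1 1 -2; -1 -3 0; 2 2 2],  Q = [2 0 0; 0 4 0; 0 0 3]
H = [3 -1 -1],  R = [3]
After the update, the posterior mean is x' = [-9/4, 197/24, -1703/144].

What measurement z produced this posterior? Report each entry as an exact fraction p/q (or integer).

x̄ = F·x = [-7, 9, -8]
P̄ = F·P·Fᵀ + Q = [28 -4 -20; -4 14 -8; -20 -8 35]
S = H·P̄·Hᵀ + R = [432]
K = P̄·Hᵀ·S⁻¹ = [1/4; -1/24; -29/144]
x' − x̄ = [19/4, -19/24, -551/144] = K·y
y = (KᵀK)⁻¹·Kᵀ·(x' − x̄) = [19]
z = y + H·x̄ = [19] + [-22] = [-3]

z = [-3]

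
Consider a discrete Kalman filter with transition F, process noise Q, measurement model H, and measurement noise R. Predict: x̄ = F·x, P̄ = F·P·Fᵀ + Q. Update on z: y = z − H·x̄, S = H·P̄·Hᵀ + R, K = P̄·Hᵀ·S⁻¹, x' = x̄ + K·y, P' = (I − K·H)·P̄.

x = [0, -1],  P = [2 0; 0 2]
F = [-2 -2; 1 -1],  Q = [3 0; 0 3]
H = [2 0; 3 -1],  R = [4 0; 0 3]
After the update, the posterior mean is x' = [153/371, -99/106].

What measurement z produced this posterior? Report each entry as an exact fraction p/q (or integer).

x̄ = F·x = [2, 1]
P̄ = F·P·Fᵀ + Q = [19 0; 0 7]
S = H·P̄·Hᵀ + R = [80 114; 114 181]
K = P̄·Hᵀ·S⁻¹ = [95/371 57/371; 57/106 -20/53]
x' − x̄ = [-589/371, -205/106] = K·y
y = (KᵀK)⁻¹·Kᵀ·(x' − x̄) = [-5, -2]
z = y + H·x̄ = [-5, -2] + [4, 5] = [-1, 3]

z = [-1, 3]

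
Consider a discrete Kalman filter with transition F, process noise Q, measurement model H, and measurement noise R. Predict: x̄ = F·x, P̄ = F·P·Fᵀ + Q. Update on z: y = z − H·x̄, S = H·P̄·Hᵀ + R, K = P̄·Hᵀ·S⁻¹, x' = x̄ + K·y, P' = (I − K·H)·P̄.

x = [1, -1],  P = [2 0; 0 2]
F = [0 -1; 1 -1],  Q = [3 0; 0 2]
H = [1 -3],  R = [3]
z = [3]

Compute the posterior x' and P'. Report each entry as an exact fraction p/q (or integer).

x̄ = F·x = [1, 2]
P̄ = F·P·Fᵀ + Q = [5 2; 2 6]
y = z − H·x̄ = [8]
S = H·P̄·Hᵀ + R = [50]
K = P̄·Hᵀ·S⁻¹ = [-1/50; -8/25]
x' = x̄ + K·y = [21/25, -14/25]
P' = (I − K·H)·P̄ = [249/50 42/25; 42/25 22/25]

x' = [21/25, -14/25]
P' = [249/50 42/25; 42/25 22/25]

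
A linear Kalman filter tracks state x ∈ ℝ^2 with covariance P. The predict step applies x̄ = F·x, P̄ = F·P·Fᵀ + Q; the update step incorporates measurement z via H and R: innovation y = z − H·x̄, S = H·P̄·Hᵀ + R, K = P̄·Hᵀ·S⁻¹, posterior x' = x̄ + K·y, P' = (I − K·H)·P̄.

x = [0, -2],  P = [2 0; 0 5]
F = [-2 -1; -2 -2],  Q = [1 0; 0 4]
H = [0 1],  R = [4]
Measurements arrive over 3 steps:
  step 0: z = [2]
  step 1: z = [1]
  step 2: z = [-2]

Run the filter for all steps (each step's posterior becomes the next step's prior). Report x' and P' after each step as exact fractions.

step 0: x' = [1, 20/9], P' = [5 2; 2 32/9]
step 1: x' = [102/131, 64/131], P' = [823/131 352/131; 352/131 488/131]
step 2: x' = [-346/207, -4624/2277], P' = [1343/207 580/207; 580/207 8584/2277]

step 0: x̄ = F·x = [2, 4]
step 0: P̄ = F·P·Fᵀ + Q = [14 18; 18 32]
step 0: y = z − H·x̄ = [-2]
step 0: S = H·P̄·Hᵀ + R = [36]
step 0: K = P̄·Hᵀ·S⁻¹ = [1/2; 8/9]
step 0: x' = x̄ + K·y = [1, 20/9]
step 0: P' = (I − K·H)·P̄ = [5 2; 2 32/9]
step 1: x̄ = F·x = [-38/9, -58/9]
step 1: P̄ = F·P·Fᵀ + Q = [293/9 352/9; 352/9 488/9]
step 1: y = z − H·x̄ = [67/9]
step 1: S = H·P̄·Hᵀ + R = [524/9]
step 1: K = P̄·Hᵀ·S⁻¹ = [88/131; 122/131]
step 1: x' = x̄ + K·y = [102/131, 64/131]
step 1: P' = (I − K·H)·P̄ = [823/131 352/131; 352/131 488/131]
step 2: x̄ = F·x = [-268/131, -332/131]
step 2: P̄ = F·P·Fᵀ + Q = [5319/131 6380/131; 6380/131 8584/131]
step 2: y = z − H·x̄ = [70/131]
step 2: S = H·P̄·Hᵀ + R = [9108/131]
step 2: K = P̄·Hᵀ·S⁻¹ = [145/207; 2146/2277]
step 2: x' = x̄ + K·y = [-346/207, -4624/2277]
step 2: P' = (I − K·H)·P̄ = [1343/207 580/207; 580/207 8584/2277]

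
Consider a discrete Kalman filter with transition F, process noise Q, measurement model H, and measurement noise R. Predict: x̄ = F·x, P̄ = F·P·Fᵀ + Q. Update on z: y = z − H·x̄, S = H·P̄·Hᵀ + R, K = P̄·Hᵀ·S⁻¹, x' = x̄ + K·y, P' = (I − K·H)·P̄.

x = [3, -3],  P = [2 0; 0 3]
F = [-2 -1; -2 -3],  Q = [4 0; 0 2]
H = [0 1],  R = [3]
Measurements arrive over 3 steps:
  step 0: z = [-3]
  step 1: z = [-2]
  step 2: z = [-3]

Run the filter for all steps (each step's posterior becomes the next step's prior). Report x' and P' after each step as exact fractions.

step 0: x' = [-111/20, -51/20], P' = [311/40 51/40; 51/40 111/40]
step 1: x' = [512/3055, -724/611], P' = [32783/3055 1191/611; 1191/611 1761/611]
step 2: x' = [-1023717/297112, -834333/297112], P' = [3333281/297112 615561/297112; 615561/297112 863841/297112]

step 0: x̄ = F·x = [-3, 3]
step 0: P̄ = F·P·Fᵀ + Q = [15 17; 17 37]
step 0: y = z − H·x̄ = [-6]
step 0: S = H·P̄·Hᵀ + R = [40]
step 0: K = P̄·Hᵀ·S⁻¹ = [17/40; 37/40]
step 0: x' = x̄ + K·y = [-111/20, -51/20]
step 0: P' = (I − K·H)·P̄ = [311/40 51/40; 51/40 111/40]
step 1: x̄ = F·x = [273/20, 75/4]
step 1: P̄ = F·P·Fᵀ + Q = [1719/40 397/8; 397/8 587/8]
step 1: y = z − H·x̄ = [-83/4]
step 1: S = H·P̄·Hᵀ + R = [611/8]
step 1: K = P̄·Hᵀ·S⁻¹ = [397/611; 587/611]
step 1: x' = x̄ + K·y = [512/3055, -724/611]
step 1: P' = (I − K·H)·P̄ = [32783/3055 1191/611; 1191/611 1761/611]
step 2: x̄ = F·x = [2596/3055, 9836/3055]
step 2: P̄ = F·P·Fᵀ + Q = [175977/3055 205187/3055; 205187/3055 287947/3055]
step 2: y = z − H·x̄ = [-19001/3055]
step 2: S = H·P̄·Hᵀ + R = [297112/3055]
step 2: K = P̄·Hᵀ·S⁻¹ = [205187/297112; 287947/297112]
step 2: x' = x̄ + K·y = [-1023717/297112, -834333/297112]
step 2: P' = (I − K·H)·P̄ = [3333281/297112 615561/297112; 615561/297112 863841/297112]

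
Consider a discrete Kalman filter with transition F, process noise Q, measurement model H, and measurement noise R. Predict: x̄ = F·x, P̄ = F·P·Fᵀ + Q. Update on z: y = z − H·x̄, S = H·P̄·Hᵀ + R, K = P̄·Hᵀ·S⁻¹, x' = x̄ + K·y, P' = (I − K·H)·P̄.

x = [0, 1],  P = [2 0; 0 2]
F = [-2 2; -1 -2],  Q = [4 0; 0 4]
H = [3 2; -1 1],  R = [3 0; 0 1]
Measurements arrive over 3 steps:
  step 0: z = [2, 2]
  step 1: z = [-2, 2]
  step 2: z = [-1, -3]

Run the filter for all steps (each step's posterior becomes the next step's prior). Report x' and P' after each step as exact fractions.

step 0: x̄ = F·x = [2, -2]
step 0: P̄ = F·P·Fᵀ + Q = [20 -4; -4 14]
step 0: y = z − H·x̄ = [0, 6]
step 0: S = H·P̄·Hᵀ + R = [191 -36; -36 43]
step 0: K = P̄·Hᵀ·S⁻¹ = [1372/6917 -2712/6917; 1336/6917 4014/6917]
step 0: x' = x̄ + K·y = [-2438/6917, 10250/6917]
step 0: P' = (I − K·H)·P̄ = [1908/6917 -804/6917; -804/6917 3210/6917]
step 1: x̄ = F·x = [25376/6917, -18062/6917]
step 1: P̄ = F·P·Fᵀ + Q = [54572/6917 -10632/6917; -10632/6917 39200/6917]
step 1: y = z − H·x̄ = [-53838/6917, 57272/6917]
step 1: S = H·P̄·Hᵀ + R = [541115/6917 -95948/6917; -95948/6917 121953/6917]
step 1: K = P̄·Hᵀ·S⁻¹ = [1607092/8209423 -3124892/8209423; 1511144/8209423 4543416/8209423]
step 1: x' = x̄ + K·y = [-8265016/8209423, 4420262/8209423]
step 1: P' = (I − K·H)·P̄ = [2214212/8209423 -910680/8209423; -910680/8209423 3632736/8209423]
step 2: x̄ = F·x = [25370556/8209423, -575508/8209423]
step 2: P̄ = F·P·Fᵀ + Q = [63510924/8209423 -11923880/8209423; -11923880/8209423 45940128/8209423]
step 2: y = z − H·x̄ = [-83170075/8209423, 1317795/8209423]
step 2: S = H·P̄·Hᵀ + R = [636900537/8209423 -110576396/8209423; -110576396/8209423 141508235/8209423]
step 2: K = P̄·Hᵀ·S⁻¹ = [1857133332/9489038573 -515314436/1355576939; 1746556936/9489038573 749276712/1355576939]
step 2: x' = x̄ + K·y = [9931357476/9489038573, -17517739948/9489038573]
step 2: P' = (I − K·H)·P̄ = [2557160420/9489038573 -1050040632/9489038573; -1050040632/9489038573 4194896352/9489038573]

step 0: x' = [-2438/6917, 10250/6917], P' = [1908/6917 -804/6917; -804/6917 3210/6917]
step 1: x' = [-8265016/8209423, 4420262/8209423], P' = [2214212/8209423 -910680/8209423; -910680/8209423 3632736/8209423]
step 2: x' = [9931357476/9489038573, -17517739948/9489038573], P' = [2557160420/9489038573 -1050040632/9489038573; -1050040632/9489038573 4194896352/9489038573]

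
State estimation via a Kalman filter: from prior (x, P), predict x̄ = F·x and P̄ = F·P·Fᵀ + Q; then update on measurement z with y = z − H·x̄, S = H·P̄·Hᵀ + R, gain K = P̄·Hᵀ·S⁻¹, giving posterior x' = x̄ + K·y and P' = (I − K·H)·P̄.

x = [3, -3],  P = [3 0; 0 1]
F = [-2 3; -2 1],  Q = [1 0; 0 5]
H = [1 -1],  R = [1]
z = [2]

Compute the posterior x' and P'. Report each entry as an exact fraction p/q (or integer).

x̄ = F·x = [-15, -9]
P̄ = F·P·Fᵀ + Q = [22 15; 15 18]
y = z − H·x̄ = [8]
S = H·P̄·Hᵀ + R = [11]
K = P̄·Hᵀ·S⁻¹ = [7/11; -3/11]
x' = x̄ + K·y = [-109/11, -123/11]
P' = (I − K·H)·P̄ = [193/11 186/11; 186/11 189/11]

x' = [-109/11, -123/11]
P' = [193/11 186/11; 186/11 189/11]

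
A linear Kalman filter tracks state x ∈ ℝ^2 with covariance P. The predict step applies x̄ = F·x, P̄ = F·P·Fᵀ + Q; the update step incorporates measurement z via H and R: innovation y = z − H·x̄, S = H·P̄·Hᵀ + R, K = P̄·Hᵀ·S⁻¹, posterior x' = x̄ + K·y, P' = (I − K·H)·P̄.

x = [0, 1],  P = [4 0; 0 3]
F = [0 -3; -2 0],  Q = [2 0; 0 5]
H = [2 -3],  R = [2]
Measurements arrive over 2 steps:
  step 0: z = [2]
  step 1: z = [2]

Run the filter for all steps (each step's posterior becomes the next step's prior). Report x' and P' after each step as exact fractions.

step 0: x' = [-457/307, -504/307], P' = [5539/307 3654/307; 3654/307 2478/307]
step 1: x' = [187304/42409, 96818/42409], P' = [1870492/42409 1260288/42409; 1260288/42409 858342/42409]

step 0: x̄ = F·x = [-3, 0]
step 0: P̄ = F·P·Fᵀ + Q = [29 0; 0 21]
step 0: y = z − H·x̄ = [8]
step 0: S = H·P̄·Hᵀ + R = [307]
step 0: K = P̄·Hᵀ·S⁻¹ = [58/307; -63/307]
step 0: x' = x̄ + K·y = [-457/307, -504/307]
step 0: P' = (I − K·H)·P̄ = [5539/307 3654/307; 3654/307 2478/307]
step 1: x̄ = F·x = [1512/307, 914/307]
step 1: P̄ = F·P·Fᵀ + Q = [22916/307 21924/307; 21924/307 23691/307]
step 1: y = z − H·x̄ = [332/307]
step 1: S = H·P̄·Hᵀ + R = [42409/307]
step 1: K = P̄·Hᵀ·S⁻¹ = [-19940/42409; -27225/42409]
step 1: x' = x̄ + K·y = [187304/42409, 96818/42409]
step 1: P' = (I − K·H)·P̄ = [1870492/42409 1260288/42409; 1260288/42409 858342/42409]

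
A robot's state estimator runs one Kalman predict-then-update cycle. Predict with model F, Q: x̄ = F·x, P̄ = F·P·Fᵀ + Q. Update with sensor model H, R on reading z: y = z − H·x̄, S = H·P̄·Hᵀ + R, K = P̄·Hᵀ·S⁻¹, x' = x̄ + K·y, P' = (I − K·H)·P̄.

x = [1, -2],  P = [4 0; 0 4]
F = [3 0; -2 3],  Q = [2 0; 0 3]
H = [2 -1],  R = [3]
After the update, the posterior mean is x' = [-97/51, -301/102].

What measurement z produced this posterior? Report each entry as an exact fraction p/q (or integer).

z = [-1]

x̄ = F·x = [3, -8]
P̄ = F·P·Fᵀ + Q = [38 -24; -24 55]
S = H·P̄·Hᵀ + R = [306]
K = P̄·Hᵀ·S⁻¹ = [50/153; -103/306]
x' − x̄ = [-250/51, 515/102] = K·y
y = (KᵀK)⁻¹·Kᵀ·(x' − x̄) = [-15]
z = y + H·x̄ = [-15] + [14] = [-1]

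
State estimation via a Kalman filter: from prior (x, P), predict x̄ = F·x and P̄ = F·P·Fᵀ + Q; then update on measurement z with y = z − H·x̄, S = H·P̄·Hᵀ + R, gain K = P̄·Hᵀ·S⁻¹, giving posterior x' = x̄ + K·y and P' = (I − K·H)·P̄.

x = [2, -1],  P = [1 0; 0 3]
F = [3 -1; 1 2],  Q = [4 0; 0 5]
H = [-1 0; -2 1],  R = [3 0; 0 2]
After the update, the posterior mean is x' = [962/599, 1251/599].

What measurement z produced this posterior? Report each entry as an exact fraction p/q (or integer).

z = [-1, -1]

x̄ = F·x = [7, 0]
P̄ = F·P·Fᵀ + Q = [16 -3; -3 18]
S = H·P̄·Hᵀ + R = [19 35; 35 96]
K = P̄·Hᵀ·S⁻¹ = [-311/599 -105/599; -552/599 351/599]
x' − x̄ = [-3231/599, 1251/599] = K·y
y = (KᵀK)⁻¹·Kᵀ·(x' − x̄) = [6, 13]
z = y + H·x̄ = [6, 13] + [-7, -14] = [-1, -1]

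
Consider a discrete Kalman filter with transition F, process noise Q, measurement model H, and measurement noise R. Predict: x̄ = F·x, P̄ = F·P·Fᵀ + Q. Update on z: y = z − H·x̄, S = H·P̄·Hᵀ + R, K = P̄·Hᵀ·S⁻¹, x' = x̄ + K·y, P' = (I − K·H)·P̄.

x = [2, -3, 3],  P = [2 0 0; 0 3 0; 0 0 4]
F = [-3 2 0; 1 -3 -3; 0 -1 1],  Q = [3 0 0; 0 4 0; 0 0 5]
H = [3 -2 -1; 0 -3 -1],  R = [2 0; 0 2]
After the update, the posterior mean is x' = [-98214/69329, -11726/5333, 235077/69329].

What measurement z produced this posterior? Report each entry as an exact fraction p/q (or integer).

z = [-3, 3]

x̄ = F·x = [-12, 2, 6]
P̄ = F·P·Fᵀ + Q = [33 -24 -6; -24 69 -3; -6 -3 12]
S = H·P̄·Hᵀ + R = [899 645; 645 617]
K = P̄·Hᵀ·S⁻¹ = [44091/138658 -28563/138658; 297/10666 -3837/10666; -12873/138658 12783/138658]
x' − x̄ = [733734/69329, -22392/5333, -180897/69329] = K·y
y = (KᵀK)⁻¹·Kᵀ·(x' − x̄) = [43, 15]
z = y + H·x̄ = [43, 15] + [-46, -12] = [-3, 3]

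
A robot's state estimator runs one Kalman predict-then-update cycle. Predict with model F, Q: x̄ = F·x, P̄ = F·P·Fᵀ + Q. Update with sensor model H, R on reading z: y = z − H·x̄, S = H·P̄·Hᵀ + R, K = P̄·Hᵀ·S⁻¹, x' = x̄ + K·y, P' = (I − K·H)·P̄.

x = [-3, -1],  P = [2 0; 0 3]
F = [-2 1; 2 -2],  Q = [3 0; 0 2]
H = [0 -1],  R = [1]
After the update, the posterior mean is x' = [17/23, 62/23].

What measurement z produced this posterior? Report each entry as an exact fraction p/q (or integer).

z = [-3]

x̄ = F·x = [5, -4]
P̄ = F·P·Fᵀ + Q = [14 -14; -14 22]
S = H·P̄·Hᵀ + R = [23]
K = P̄·Hᵀ·S⁻¹ = [14/23; -22/23]
x' − x̄ = [-98/23, 154/23] = K·y
y = (KᵀK)⁻¹·Kᵀ·(x' − x̄) = [-7]
z = y + H·x̄ = [-7] + [4] = [-3]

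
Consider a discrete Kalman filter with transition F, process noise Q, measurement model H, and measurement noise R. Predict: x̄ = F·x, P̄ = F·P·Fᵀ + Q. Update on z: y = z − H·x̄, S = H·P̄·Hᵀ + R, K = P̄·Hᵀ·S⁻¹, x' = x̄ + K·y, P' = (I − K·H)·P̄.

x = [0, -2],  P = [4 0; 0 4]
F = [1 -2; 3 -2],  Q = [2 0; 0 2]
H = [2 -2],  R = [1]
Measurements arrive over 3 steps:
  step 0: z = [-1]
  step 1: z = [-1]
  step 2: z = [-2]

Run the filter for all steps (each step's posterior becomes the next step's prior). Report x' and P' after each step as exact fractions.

step 0: x' = [112/27, 376/81], P' = [182/9 548/27; 548/27 1670/81]
step 1: x' = [-11236/9195, -6428/9195], P' = [18848/9195 5898/3065; 5898/3065 18832/9195]
step 2: x' = [-1885100/1373649, -606452/1373649], P' = [2785738/1373649 2631328/1373649; 2631328/1373649 2813434/1373649]

step 0: x̄ = F·x = [4, 4]
step 0: P̄ = F·P·Fᵀ + Q = [22 28; 28 54]
step 0: y = z − H·x̄ = [-1]
step 0: S = H·P̄·Hᵀ + R = [81]
step 0: K = P̄·Hᵀ·S⁻¹ = [-4/27; -52/81]
step 0: x' = x̄ + K·y = [112/27, 376/81]
step 0: P' = (I − K·H)·P̄ = [182/9 548/27; 548/27 1670/81]
step 1: x̄ = F·x = [-416/81, 256/81]
step 1: P̄ = F·P·Fᵀ + Q = [1904/81 -1558/81; -1558/81 1856/81]
step 1: y = z − H·x̄ = [421/27]
step 1: S = H·P̄·Hᵀ + R = [3065/9]
step 1: K = P̄·Hᵀ·S⁻¹ = [2308/9195; -2276/9195]
step 1: x' = x̄ + K·y = [-11236/9195, -6428/9195]
step 1: P' = (I − K·H)·P̄ = [18848/9195 5898/3065; 5898/3065 18832/9195]
step 2: x̄ = F·x = [108/613, -20852/9195]
step 2: P̄ = F·P·Fᵀ + Q = [2786/613 -1936/1839; -1936/1839 51022/9195]
step 2: y = z − H·x̄ = [-63334/9195]
step 2: S = H·P̄·Hᵀ + R = [457883/9195]
step 2: K = P̄·Hᵀ·S⁻¹ = [102940/457883; -121404/457883]
step 2: x' = x̄ + K·y = [-1885100/1373649, -606452/1373649]
step 2: P' = (I − K·H)·P̄ = [2785738/1373649 2631328/1373649; 2631328/1373649 2813434/1373649]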